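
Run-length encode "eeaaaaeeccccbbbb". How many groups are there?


Input: eeaaaaeeccccbbbb
Scanning for consecutive runs:
  Group 1: 'e' x 2 (positions 0-1)
  Group 2: 'a' x 4 (positions 2-5)
  Group 3: 'e' x 2 (positions 6-7)
  Group 4: 'c' x 4 (positions 8-11)
  Group 5: 'b' x 4 (positions 12-15)
Total groups: 5

5


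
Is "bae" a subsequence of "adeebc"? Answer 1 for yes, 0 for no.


Check if "bae" is a subsequence of "adeebc"
Greedy scan:
  Position 0 ('a'): no match needed
  Position 1 ('d'): no match needed
  Position 2 ('e'): no match needed
  Position 3 ('e'): no match needed
  Position 4 ('b'): matches sub[0] = 'b'
  Position 5 ('c'): no match needed
Only matched 1/3 characters => not a subsequence

0


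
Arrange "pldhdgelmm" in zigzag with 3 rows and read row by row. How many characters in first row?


Zigzag "pldhdgelmm" into 3 rows:
Placing characters:
  'p' => row 0
  'l' => row 1
  'd' => row 2
  'h' => row 1
  'd' => row 0
  'g' => row 1
  'e' => row 2
  'l' => row 1
  'm' => row 0
  'm' => row 1
Rows:
  Row 0: "pdm"
  Row 1: "lhglm"
  Row 2: "de"
First row length: 3

3


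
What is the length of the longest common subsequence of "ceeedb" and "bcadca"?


LCS of "ceeedb" and "bcadca"
DP table:
           b    c    a    d    c    a
      0    0    0    0    0    0    0
  c   0    0    1    1    1    1    1
  e   0    0    1    1    1    1    1
  e   0    0    1    1    1    1    1
  e   0    0    1    1    1    1    1
  d   0    0    1    1    2    2    2
  b   0    1    1    1    2    2    2
LCS length = dp[6][6] = 2

2


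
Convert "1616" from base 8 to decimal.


Input: "1616" in base 8
Positional expansion:
  Digit '1' (value 1) x 8^3 = 512
  Digit '6' (value 6) x 8^2 = 384
  Digit '1' (value 1) x 8^1 = 8
  Digit '6' (value 6) x 8^0 = 6
Sum = 910

910


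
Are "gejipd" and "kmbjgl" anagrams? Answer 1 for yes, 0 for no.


Strings: "gejipd", "kmbjgl"
Sorted first:  degijp
Sorted second: bgjklm
Differ at position 0: 'd' vs 'b' => not anagrams

0


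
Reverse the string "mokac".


Input: mokac
Reading characters right to left:
  Position 4: 'c'
  Position 3: 'a'
  Position 2: 'k'
  Position 1: 'o'
  Position 0: 'm'
Reversed: cakom

cakom


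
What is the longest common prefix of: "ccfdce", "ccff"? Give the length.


Words: ccfdce, ccff
  Position 0: all 'c' => match
  Position 1: all 'c' => match
  Position 2: all 'f' => match
  Position 3: ('d', 'f') => mismatch, stop
LCP = "ccf" (length 3)

3


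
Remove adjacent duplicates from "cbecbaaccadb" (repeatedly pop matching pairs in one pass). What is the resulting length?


Input: cbecbaaccadb
Stack-based adjacent duplicate removal:
  Read 'c': push. Stack: c
  Read 'b': push. Stack: cb
  Read 'e': push. Stack: cbe
  Read 'c': push. Stack: cbec
  Read 'b': push. Stack: cbecb
  Read 'a': push. Stack: cbecba
  Read 'a': matches stack top 'a' => pop. Stack: cbecb
  Read 'c': push. Stack: cbecbc
  Read 'c': matches stack top 'c' => pop. Stack: cbecb
  Read 'a': push. Stack: cbecba
  Read 'd': push. Stack: cbecbad
  Read 'b': push. Stack: cbecbadb
Final stack: "cbecbadb" (length 8)

8


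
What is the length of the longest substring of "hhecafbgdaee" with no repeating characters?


Input: "hhecafbgdaee"
Sliding window (track last position of each char):
  Position 0 ('h'): window [0,0] length 1 -- new best
  Position 1 ('h'): repeat (last at 0), move window start to 1
  Position 1 ('h'): window [1,1] length 1
  Position 2 ('e'): window [1,2] length 2 -- new best
  Position 3 ('c'): window [1,3] length 3 -- new best
  Position 4 ('a'): window [1,4] length 4 -- new best
  Position 5 ('f'): window [1,5] length 5 -- new best
  Position 6 ('b'): window [1,6] length 6 -- new best
  Position 7 ('g'): window [1,7] length 7 -- new best
  Position 8 ('d'): window [1,8] length 8 -- new best
  Position 9 ('a'): repeat (last at 4), move window start to 5
  Position 9 ('a'): window [5,9] length 5
  Position 10 ('e'): window [5,10] length 6
  Position 11 ('e'): repeat (last at 10), move window start to 11
  Position 11 ('e'): window [11,11] length 1
Longest substring with no repeats: "hecafbgd" with length 8

8


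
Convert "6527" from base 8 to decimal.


Input: "6527" in base 8
Positional expansion:
  Digit '6' (value 6) x 8^3 = 3072
  Digit '5' (value 5) x 8^2 = 320
  Digit '2' (value 2) x 8^1 = 16
  Digit '7' (value 7) x 8^0 = 7
Sum = 3415

3415


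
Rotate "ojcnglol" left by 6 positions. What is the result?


Input: "ojcnglol", rotate left by 6
First 6 characters: "ojcngl"
Remaining characters: "ol"
Concatenate remaining + first: "ol" + "ojcngl" = "olojcngl"

olojcngl


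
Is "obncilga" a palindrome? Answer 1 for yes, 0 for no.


Input: obncilga
Reversed: aglicnbo
  Compare pos 0 ('o') with pos 7 ('a'): MISMATCH
  Compare pos 1 ('b') with pos 6 ('g'): MISMATCH
  Compare pos 2 ('n') with pos 5 ('l'): MISMATCH
  Compare pos 3 ('c') with pos 4 ('i'): MISMATCH
Result: not a palindrome

0


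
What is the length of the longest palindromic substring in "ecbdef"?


Input: "ecbdef"
Checking substrings for palindromes:
  No multi-char palindromic substrings found
Longest palindromic substring: "e" with length 1

1


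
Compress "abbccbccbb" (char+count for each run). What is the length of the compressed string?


Input: abbccbccbb
Runs:
  'a' x 1 => "a1"
  'b' x 2 => "b2"
  'c' x 2 => "c2"
  'b' x 1 => "b1"
  'c' x 2 => "c2"
  'b' x 2 => "b2"
Compressed: "a1b2c2b1c2b2"
Compressed length: 12

12


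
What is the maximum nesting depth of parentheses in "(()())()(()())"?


Input: "(()())()(()())"
Tracking depth:
  Position 0 '(': depth becomes 1
  Position 1 '(': depth becomes 2
  Position 2 ')': depth becomes 1
  Position 3 '(': depth becomes 2
  Position 4 ')': depth becomes 1
  Position 5 ')': depth becomes 0
  Position 6 '(': depth becomes 1
  Position 7 ')': depth becomes 0
  Position 8 '(': depth becomes 1
  Position 9 '(': depth becomes 2
  Position 10 ')': depth becomes 1
  Position 11 '(': depth becomes 2
  Position 12 ')': depth becomes 1
  Position 13 ')': depth becomes 0
Maximum depth reached: 2

2


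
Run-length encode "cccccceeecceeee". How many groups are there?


Input: cccccceeecceeee
Scanning for consecutive runs:
  Group 1: 'c' x 6 (positions 0-5)
  Group 2: 'e' x 3 (positions 6-8)
  Group 3: 'c' x 2 (positions 9-10)
  Group 4: 'e' x 4 (positions 11-14)
Total groups: 4

4


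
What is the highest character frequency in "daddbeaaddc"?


Input: daddbeaaddc
Character counts:
  'a': 3
  'b': 1
  'c': 1
  'd': 5
  'e': 1
Maximum frequency: 5

5


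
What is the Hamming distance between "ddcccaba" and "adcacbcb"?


Comparing "ddcccaba" and "adcacbcb" position by position:
  Position 0: 'd' vs 'a' => differ
  Position 1: 'd' vs 'd' => same
  Position 2: 'c' vs 'c' => same
  Position 3: 'c' vs 'a' => differ
  Position 4: 'c' vs 'c' => same
  Position 5: 'a' vs 'b' => differ
  Position 6: 'b' vs 'c' => differ
  Position 7: 'a' vs 'b' => differ
Total differences (Hamming distance): 5

5


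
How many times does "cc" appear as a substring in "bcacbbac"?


Searching for "cc" in "bcacbbac"
Scanning each position:
  Position 0: "bc" => no
  Position 1: "ca" => no
  Position 2: "ac" => no
  Position 3: "cb" => no
  Position 4: "bb" => no
  Position 5: "ba" => no
  Position 6: "ac" => no
Total occurrences: 0

0


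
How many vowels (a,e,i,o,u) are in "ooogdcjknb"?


Input: ooogdcjknb
Checking each character:
  'o' at position 0: vowel (running total: 1)
  'o' at position 1: vowel (running total: 2)
  'o' at position 2: vowel (running total: 3)
  'g' at position 3: consonant
  'd' at position 4: consonant
  'c' at position 5: consonant
  'j' at position 6: consonant
  'k' at position 7: consonant
  'n' at position 8: consonant
  'b' at position 9: consonant
Total vowels: 3

3


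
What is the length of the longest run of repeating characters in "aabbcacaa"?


Input: "aabbcacaa"
Scanning for longest run:
  Position 1 ('a'): continues run of 'a', length=2
  Position 2 ('b'): new char, reset run to 1
  Position 3 ('b'): continues run of 'b', length=2
  Position 4 ('c'): new char, reset run to 1
  Position 5 ('a'): new char, reset run to 1
  Position 6 ('c'): new char, reset run to 1
  Position 7 ('a'): new char, reset run to 1
  Position 8 ('a'): continues run of 'a', length=2
Longest run: 'a' with length 2

2


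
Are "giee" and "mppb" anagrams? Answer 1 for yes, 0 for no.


Strings: "giee", "mppb"
Sorted first:  eegi
Sorted second: bmpp
Differ at position 0: 'e' vs 'b' => not anagrams

0


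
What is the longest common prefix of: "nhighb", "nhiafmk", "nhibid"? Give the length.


Words: nhighb, nhiafmk, nhibid
  Position 0: all 'n' => match
  Position 1: all 'h' => match
  Position 2: all 'i' => match
  Position 3: ('g', 'a', 'b') => mismatch, stop
LCP = "nhi" (length 3)

3


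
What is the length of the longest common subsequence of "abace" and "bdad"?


LCS of "abace" and "bdad"
DP table:
           b    d    a    d
      0    0    0    0    0
  a   0    0    0    1    1
  b   0    1    1    1    1
  a   0    1    1    2    2
  c   0    1    1    2    2
  e   0    1    1    2    2
LCS length = dp[5][4] = 2

2


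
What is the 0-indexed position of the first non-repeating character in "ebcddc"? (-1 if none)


Input: ebcddc
Character frequencies:
  'b': 1
  'c': 2
  'd': 2
  'e': 1
Scanning left to right for freq == 1:
  Position 0 ('e'): unique! => answer = 0

0


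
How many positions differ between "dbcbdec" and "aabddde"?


Comparing "dbcbdec" and "aabddde" position by position:
  Position 0: 'd' vs 'a' => DIFFER
  Position 1: 'b' vs 'a' => DIFFER
  Position 2: 'c' vs 'b' => DIFFER
  Position 3: 'b' vs 'd' => DIFFER
  Position 4: 'd' vs 'd' => same
  Position 5: 'e' vs 'd' => DIFFER
  Position 6: 'c' vs 'e' => DIFFER
Positions that differ: 6

6


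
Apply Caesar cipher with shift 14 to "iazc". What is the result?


Caesar cipher: shift "iazc" by 14
  'i' (pos 8) + 14 = pos 22 = 'w'
  'a' (pos 0) + 14 = pos 14 = 'o'
  'z' (pos 25) + 14 = pos 13 = 'n'
  'c' (pos 2) + 14 = pos 16 = 'q'
Result: wonq

wonq


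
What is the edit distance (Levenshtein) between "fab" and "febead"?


Computing edit distance: "fab" -> "febead"
DP table:
           f    e    b    e    a    d
      0    1    2    3    4    5    6
  f   1    0    1    2    3    4    5
  a   2    1    1    2    3    3    4
  b   3    2    2    1    2    3    4
Edit distance = dp[3][6] = 4

4


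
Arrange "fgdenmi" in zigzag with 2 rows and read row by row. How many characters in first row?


Zigzag "fgdenmi" into 2 rows:
Placing characters:
  'f' => row 0
  'g' => row 1
  'd' => row 0
  'e' => row 1
  'n' => row 0
  'm' => row 1
  'i' => row 0
Rows:
  Row 0: "fdni"
  Row 1: "gem"
First row length: 4

4


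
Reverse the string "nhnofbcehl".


Input: nhnofbcehl
Reading characters right to left:
  Position 9: 'l'
  Position 8: 'h'
  Position 7: 'e'
  Position 6: 'c'
  Position 5: 'b'
  Position 4: 'f'
  Position 3: 'o'
  Position 2: 'n'
  Position 1: 'h'
  Position 0: 'n'
Reversed: lhecbfonhn

lhecbfonhn


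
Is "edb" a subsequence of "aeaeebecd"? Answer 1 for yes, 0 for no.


Check if "edb" is a subsequence of "aeaeebecd"
Greedy scan:
  Position 0 ('a'): no match needed
  Position 1 ('e'): matches sub[0] = 'e'
  Position 2 ('a'): no match needed
  Position 3 ('e'): no match needed
  Position 4 ('e'): no match needed
  Position 5 ('b'): no match needed
  Position 6 ('e'): no match needed
  Position 7 ('c'): no match needed
  Position 8 ('d'): matches sub[1] = 'd'
Only matched 2/3 characters => not a subsequence

0


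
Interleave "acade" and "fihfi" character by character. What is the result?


Interleaving "acade" and "fihfi":
  Position 0: 'a' from first, 'f' from second => "af"
  Position 1: 'c' from first, 'i' from second => "ci"
  Position 2: 'a' from first, 'h' from second => "ah"
  Position 3: 'd' from first, 'f' from second => "df"
  Position 4: 'e' from first, 'i' from second => "ei"
Result: afciahdfei

afciahdfei


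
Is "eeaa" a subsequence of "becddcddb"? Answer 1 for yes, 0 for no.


Check if "eeaa" is a subsequence of "becddcddb"
Greedy scan:
  Position 0 ('b'): no match needed
  Position 1 ('e'): matches sub[0] = 'e'
  Position 2 ('c'): no match needed
  Position 3 ('d'): no match needed
  Position 4 ('d'): no match needed
  Position 5 ('c'): no match needed
  Position 6 ('d'): no match needed
  Position 7 ('d'): no match needed
  Position 8 ('b'): no match needed
Only matched 1/4 characters => not a subsequence

0


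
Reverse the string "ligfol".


Input: ligfol
Reading characters right to left:
  Position 5: 'l'
  Position 4: 'o'
  Position 3: 'f'
  Position 2: 'g'
  Position 1: 'i'
  Position 0: 'l'
Reversed: lofgil

lofgil


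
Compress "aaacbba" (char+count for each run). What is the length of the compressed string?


Input: aaacbba
Runs:
  'a' x 3 => "a3"
  'c' x 1 => "c1"
  'b' x 2 => "b2"
  'a' x 1 => "a1"
Compressed: "a3c1b2a1"
Compressed length: 8

8


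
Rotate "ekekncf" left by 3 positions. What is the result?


Input: "ekekncf", rotate left by 3
First 3 characters: "eke"
Remaining characters: "kncf"
Concatenate remaining + first: "kncf" + "eke" = "kncfeke"

kncfeke


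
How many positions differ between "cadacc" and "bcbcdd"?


Comparing "cadacc" and "bcbcdd" position by position:
  Position 0: 'c' vs 'b' => DIFFER
  Position 1: 'a' vs 'c' => DIFFER
  Position 2: 'd' vs 'b' => DIFFER
  Position 3: 'a' vs 'c' => DIFFER
  Position 4: 'c' vs 'd' => DIFFER
  Position 5: 'c' vs 'd' => DIFFER
Positions that differ: 6

6


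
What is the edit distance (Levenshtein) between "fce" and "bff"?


Computing edit distance: "fce" -> "bff"
DP table:
           b    f    f
      0    1    2    3
  f   1    1    1    2
  c   2    2    2    2
  e   3    3    3    3
Edit distance = dp[3][3] = 3

3


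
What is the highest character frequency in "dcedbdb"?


Input: dcedbdb
Character counts:
  'b': 2
  'c': 1
  'd': 3
  'e': 1
Maximum frequency: 3

3


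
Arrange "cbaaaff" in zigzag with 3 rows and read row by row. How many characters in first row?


Zigzag "cbaaaff" into 3 rows:
Placing characters:
  'c' => row 0
  'b' => row 1
  'a' => row 2
  'a' => row 1
  'a' => row 0
  'f' => row 1
  'f' => row 2
Rows:
  Row 0: "ca"
  Row 1: "baf"
  Row 2: "af"
First row length: 2

2


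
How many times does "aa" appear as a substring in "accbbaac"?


Searching for "aa" in "accbbaac"
Scanning each position:
  Position 0: "ac" => no
  Position 1: "cc" => no
  Position 2: "cb" => no
  Position 3: "bb" => no
  Position 4: "ba" => no
  Position 5: "aa" => MATCH
  Position 6: "ac" => no
Total occurrences: 1

1


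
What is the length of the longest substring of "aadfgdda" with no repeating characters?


Input: "aadfgdda"
Sliding window (track last position of each char):
  Position 0 ('a'): window [0,0] length 1 -- new best
  Position 1 ('a'): repeat (last at 0), move window start to 1
  Position 1 ('a'): window [1,1] length 1
  Position 2 ('d'): window [1,2] length 2 -- new best
  Position 3 ('f'): window [1,3] length 3 -- new best
  Position 4 ('g'): window [1,4] length 4 -- new best
  Position 5 ('d'): repeat (last at 2), move window start to 3
  Position 5 ('d'): window [3,5] length 3
  Position 6 ('d'): repeat (last at 5), move window start to 6
  Position 6 ('d'): window [6,6] length 1
  Position 7 ('a'): window [6,7] length 2
Longest substring with no repeats: "adfg" with length 4

4


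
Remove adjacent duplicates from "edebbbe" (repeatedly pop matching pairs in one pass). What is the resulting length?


Input: edebbbe
Stack-based adjacent duplicate removal:
  Read 'e': push. Stack: e
  Read 'd': push. Stack: ed
  Read 'e': push. Stack: ede
  Read 'b': push. Stack: edeb
  Read 'b': matches stack top 'b' => pop. Stack: ede
  Read 'b': push. Stack: edeb
  Read 'e': push. Stack: edebe
Final stack: "edebe" (length 5)

5


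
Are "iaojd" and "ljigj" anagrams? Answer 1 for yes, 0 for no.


Strings: "iaojd", "ljigj"
Sorted first:  adijo
Sorted second: gijjl
Differ at position 0: 'a' vs 'g' => not anagrams

0


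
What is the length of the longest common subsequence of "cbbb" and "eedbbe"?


LCS of "cbbb" and "eedbbe"
DP table:
           e    e    d    b    b    e
      0    0    0    0    0    0    0
  c   0    0    0    0    0    0    0
  b   0    0    0    0    1    1    1
  b   0    0    0    0    1    2    2
  b   0    0    0    0    1    2    2
LCS length = dp[4][6] = 2

2


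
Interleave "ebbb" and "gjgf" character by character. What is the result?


Interleaving "ebbb" and "gjgf":
  Position 0: 'e' from first, 'g' from second => "eg"
  Position 1: 'b' from first, 'j' from second => "bj"
  Position 2: 'b' from first, 'g' from second => "bg"
  Position 3: 'b' from first, 'f' from second => "bf"
Result: egbjbgbf

egbjbgbf


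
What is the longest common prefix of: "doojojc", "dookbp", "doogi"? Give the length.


Words: doojojc, dookbp, doogi
  Position 0: all 'd' => match
  Position 1: all 'o' => match
  Position 2: all 'o' => match
  Position 3: ('j', 'k', 'g') => mismatch, stop
LCP = "doo" (length 3)

3


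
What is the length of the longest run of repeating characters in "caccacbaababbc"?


Input: "caccacbaababbc"
Scanning for longest run:
  Position 1 ('a'): new char, reset run to 1
  Position 2 ('c'): new char, reset run to 1
  Position 3 ('c'): continues run of 'c', length=2
  Position 4 ('a'): new char, reset run to 1
  Position 5 ('c'): new char, reset run to 1
  Position 6 ('b'): new char, reset run to 1
  Position 7 ('a'): new char, reset run to 1
  Position 8 ('a'): continues run of 'a', length=2
  Position 9 ('b'): new char, reset run to 1
  Position 10 ('a'): new char, reset run to 1
  Position 11 ('b'): new char, reset run to 1
  Position 12 ('b'): continues run of 'b', length=2
  Position 13 ('c'): new char, reset run to 1
Longest run: 'c' with length 2

2


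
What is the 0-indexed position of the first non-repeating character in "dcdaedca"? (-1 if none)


Input: dcdaedca
Character frequencies:
  'a': 2
  'c': 2
  'd': 3
  'e': 1
Scanning left to right for freq == 1:
  Position 0 ('d'): freq=3, skip
  Position 1 ('c'): freq=2, skip
  Position 2 ('d'): freq=3, skip
  Position 3 ('a'): freq=2, skip
  Position 4 ('e'): unique! => answer = 4

4


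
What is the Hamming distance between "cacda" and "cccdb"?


Comparing "cacda" and "cccdb" position by position:
  Position 0: 'c' vs 'c' => same
  Position 1: 'a' vs 'c' => differ
  Position 2: 'c' vs 'c' => same
  Position 3: 'd' vs 'd' => same
  Position 4: 'a' vs 'b' => differ
Total differences (Hamming distance): 2

2


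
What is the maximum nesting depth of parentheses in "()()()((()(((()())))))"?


Input: "()()()((()(((()())))))"
Tracking depth:
  Position 0 '(': depth becomes 1
  Position 1 ')': depth becomes 0
  Position 2 '(': depth becomes 1
  Position 3 ')': depth becomes 0
  Position 4 '(': depth becomes 1
  Position 5 ')': depth becomes 0
  Position 6 '(': depth becomes 1
  Position 7 '(': depth becomes 2
  Position 8 '(': depth becomes 3
  Position 9 ')': depth becomes 2
  Position 10 '(': depth becomes 3
  Position 11 '(': depth becomes 4
  Position 12 '(': depth becomes 5
  Position 13 '(': depth becomes 6
  Position 14 ')': depth becomes 5
  Position 15 '(': depth becomes 6
  Position 16 ')': depth becomes 5
  Position 17 ')': depth becomes 4
  Position 18 ')': depth becomes 3
  Position 19 ')': depth becomes 2
  Position 20 ')': depth becomes 1
  Position 21 ')': depth becomes 0
Maximum depth reached: 6

6


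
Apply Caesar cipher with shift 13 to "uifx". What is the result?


Caesar cipher: shift "uifx" by 13
  'u' (pos 20) + 13 = pos 7 = 'h'
  'i' (pos 8) + 13 = pos 21 = 'v'
  'f' (pos 5) + 13 = pos 18 = 's'
  'x' (pos 23) + 13 = pos 10 = 'k'
Result: hvsk

hvsk


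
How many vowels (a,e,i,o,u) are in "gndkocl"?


Input: gndkocl
Checking each character:
  'g' at position 0: consonant
  'n' at position 1: consonant
  'd' at position 2: consonant
  'k' at position 3: consonant
  'o' at position 4: vowel (running total: 1)
  'c' at position 5: consonant
  'l' at position 6: consonant
Total vowels: 1

1


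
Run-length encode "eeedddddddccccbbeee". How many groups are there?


Input: eeedddddddccccbbeee
Scanning for consecutive runs:
  Group 1: 'e' x 3 (positions 0-2)
  Group 2: 'd' x 7 (positions 3-9)
  Group 3: 'c' x 4 (positions 10-13)
  Group 4: 'b' x 2 (positions 14-15)
  Group 5: 'e' x 3 (positions 16-18)
Total groups: 5

5


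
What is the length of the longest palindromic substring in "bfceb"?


Input: "bfceb"
Checking substrings for palindromes:
  No multi-char palindromic substrings found
Longest palindromic substring: "b" with length 1

1


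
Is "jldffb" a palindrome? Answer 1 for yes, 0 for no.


Input: jldffb
Reversed: bffdlj
  Compare pos 0 ('j') with pos 5 ('b'): MISMATCH
  Compare pos 1 ('l') with pos 4 ('f'): MISMATCH
  Compare pos 2 ('d') with pos 3 ('f'): MISMATCH
Result: not a palindrome

0


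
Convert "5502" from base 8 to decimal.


Input: "5502" in base 8
Positional expansion:
  Digit '5' (value 5) x 8^3 = 2560
  Digit '5' (value 5) x 8^2 = 320
  Digit '0' (value 0) x 8^1 = 0
  Digit '2' (value 2) x 8^0 = 2
Sum = 2882

2882


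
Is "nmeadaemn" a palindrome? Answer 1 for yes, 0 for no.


Input: nmeadaemn
Reversed: nmeadaemn
  Compare pos 0 ('n') with pos 8 ('n'): match
  Compare pos 1 ('m') with pos 7 ('m'): match
  Compare pos 2 ('e') with pos 6 ('e'): match
  Compare pos 3 ('a') with pos 5 ('a'): match
Result: palindrome

1


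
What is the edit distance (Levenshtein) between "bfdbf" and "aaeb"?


Computing edit distance: "bfdbf" -> "aaeb"
DP table:
           a    a    e    b
      0    1    2    3    4
  b   1    1    2    3    3
  f   2    2    2    3    4
  d   3    3    3    3    4
  b   4    4    4    4    3
  f   5    5    5    5    4
Edit distance = dp[5][4] = 4

4


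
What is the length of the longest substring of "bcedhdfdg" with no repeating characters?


Input: "bcedhdfdg"
Sliding window (track last position of each char):
  Position 0 ('b'): window [0,0] length 1 -- new best
  Position 1 ('c'): window [0,1] length 2 -- new best
  Position 2 ('e'): window [0,2] length 3 -- new best
  Position 3 ('d'): window [0,3] length 4 -- new best
  Position 4 ('h'): window [0,4] length 5 -- new best
  Position 5 ('d'): repeat (last at 3), move window start to 4
  Position 5 ('d'): window [4,5] length 2
  Position 6 ('f'): window [4,6] length 3
  Position 7 ('d'): repeat (last at 5), move window start to 6
  Position 7 ('d'): window [6,7] length 2
  Position 8 ('g'): window [6,8] length 3
Longest substring with no repeats: "bcedh" with length 5

5


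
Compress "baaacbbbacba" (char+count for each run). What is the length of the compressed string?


Input: baaacbbbacba
Runs:
  'b' x 1 => "b1"
  'a' x 3 => "a3"
  'c' x 1 => "c1"
  'b' x 3 => "b3"
  'a' x 1 => "a1"
  'c' x 1 => "c1"
  'b' x 1 => "b1"
  'a' x 1 => "a1"
Compressed: "b1a3c1b3a1c1b1a1"
Compressed length: 16

16


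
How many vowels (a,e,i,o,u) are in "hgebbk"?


Input: hgebbk
Checking each character:
  'h' at position 0: consonant
  'g' at position 1: consonant
  'e' at position 2: vowel (running total: 1)
  'b' at position 3: consonant
  'b' at position 4: consonant
  'k' at position 5: consonant
Total vowels: 1

1


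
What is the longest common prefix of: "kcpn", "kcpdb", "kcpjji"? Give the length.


Words: kcpn, kcpdb, kcpjji
  Position 0: all 'k' => match
  Position 1: all 'c' => match
  Position 2: all 'p' => match
  Position 3: ('n', 'd', 'j') => mismatch, stop
LCP = "kcp" (length 3)

3


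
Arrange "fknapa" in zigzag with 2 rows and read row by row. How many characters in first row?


Zigzag "fknapa" into 2 rows:
Placing characters:
  'f' => row 0
  'k' => row 1
  'n' => row 0
  'a' => row 1
  'p' => row 0
  'a' => row 1
Rows:
  Row 0: "fnp"
  Row 1: "kaa"
First row length: 3

3


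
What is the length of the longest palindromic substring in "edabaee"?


Input: "edabaee"
Checking substrings for palindromes:
  [2:5] "aba" (len 3) => palindrome
  [5:7] "ee" (len 2) => palindrome
Longest palindromic substring: "aba" with length 3

3


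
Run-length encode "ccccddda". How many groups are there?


Input: ccccddda
Scanning for consecutive runs:
  Group 1: 'c' x 4 (positions 0-3)
  Group 2: 'd' x 3 (positions 4-6)
  Group 3: 'a' x 1 (positions 7-7)
Total groups: 3

3


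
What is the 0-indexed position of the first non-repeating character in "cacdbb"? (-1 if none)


Input: cacdbb
Character frequencies:
  'a': 1
  'b': 2
  'c': 2
  'd': 1
Scanning left to right for freq == 1:
  Position 0 ('c'): freq=2, skip
  Position 1 ('a'): unique! => answer = 1

1


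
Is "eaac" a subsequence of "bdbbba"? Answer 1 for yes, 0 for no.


Check if "eaac" is a subsequence of "bdbbba"
Greedy scan:
  Position 0 ('b'): no match needed
  Position 1 ('d'): no match needed
  Position 2 ('b'): no match needed
  Position 3 ('b'): no match needed
  Position 4 ('b'): no match needed
  Position 5 ('a'): no match needed
Only matched 0/4 characters => not a subsequence

0


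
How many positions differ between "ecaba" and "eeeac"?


Comparing "ecaba" and "eeeac" position by position:
  Position 0: 'e' vs 'e' => same
  Position 1: 'c' vs 'e' => DIFFER
  Position 2: 'a' vs 'e' => DIFFER
  Position 3: 'b' vs 'a' => DIFFER
  Position 4: 'a' vs 'c' => DIFFER
Positions that differ: 4

4


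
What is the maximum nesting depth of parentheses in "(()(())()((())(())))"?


Input: "(()(())()((())(())))"
Tracking depth:
  Position 0 '(': depth becomes 1
  Position 1 '(': depth becomes 2
  Position 2 ')': depth becomes 1
  Position 3 '(': depth becomes 2
  Position 4 '(': depth becomes 3
  Position 5 ')': depth becomes 2
  Position 6 ')': depth becomes 1
  Position 7 '(': depth becomes 2
  Position 8 ')': depth becomes 1
  Position 9 '(': depth becomes 2
  Position 10 '(': depth becomes 3
  Position 11 '(': depth becomes 4
  Position 12 ')': depth becomes 3
  Position 13 ')': depth becomes 2
  Position 14 '(': depth becomes 3
  Position 15 '(': depth becomes 4
  Position 16 ')': depth becomes 3
  Position 17 ')': depth becomes 2
  Position 18 ')': depth becomes 1
  Position 19 ')': depth becomes 0
Maximum depth reached: 4

4


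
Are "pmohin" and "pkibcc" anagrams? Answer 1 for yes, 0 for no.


Strings: "pmohin", "pkibcc"
Sorted first:  himnop
Sorted second: bccikp
Differ at position 0: 'h' vs 'b' => not anagrams

0


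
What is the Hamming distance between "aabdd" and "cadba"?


Comparing "aabdd" and "cadba" position by position:
  Position 0: 'a' vs 'c' => differ
  Position 1: 'a' vs 'a' => same
  Position 2: 'b' vs 'd' => differ
  Position 3: 'd' vs 'b' => differ
  Position 4: 'd' vs 'a' => differ
Total differences (Hamming distance): 4

4


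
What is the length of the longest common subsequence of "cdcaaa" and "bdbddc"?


LCS of "cdcaaa" and "bdbddc"
DP table:
           b    d    b    d    d    c
      0    0    0    0    0    0    0
  c   0    0    0    0    0    0    1
  d   0    0    1    1    1    1    1
  c   0    0    1    1    1    1    2
  a   0    0    1    1    1    1    2
  a   0    0    1    1    1    1    2
  a   0    0    1    1    1    1    2
LCS length = dp[6][6] = 2

2


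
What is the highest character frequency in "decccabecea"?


Input: decccabecea
Character counts:
  'a': 2
  'b': 1
  'c': 4
  'd': 1
  'e': 3
Maximum frequency: 4

4


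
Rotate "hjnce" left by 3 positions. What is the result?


Input: "hjnce", rotate left by 3
First 3 characters: "hjn"
Remaining characters: "ce"
Concatenate remaining + first: "ce" + "hjn" = "cehjn"

cehjn


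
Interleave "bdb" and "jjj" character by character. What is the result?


Interleaving "bdb" and "jjj":
  Position 0: 'b' from first, 'j' from second => "bj"
  Position 1: 'd' from first, 'j' from second => "dj"
  Position 2: 'b' from first, 'j' from second => "bj"
Result: bjdjbj

bjdjbj


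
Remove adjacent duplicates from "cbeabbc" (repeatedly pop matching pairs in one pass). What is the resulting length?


Input: cbeabbc
Stack-based adjacent duplicate removal:
  Read 'c': push. Stack: c
  Read 'b': push. Stack: cb
  Read 'e': push. Stack: cbe
  Read 'a': push. Stack: cbea
  Read 'b': push. Stack: cbeab
  Read 'b': matches stack top 'b' => pop. Stack: cbea
  Read 'c': push. Stack: cbeac
Final stack: "cbeac" (length 5)

5


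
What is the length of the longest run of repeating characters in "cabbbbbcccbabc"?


Input: "cabbbbbcccbabc"
Scanning for longest run:
  Position 1 ('a'): new char, reset run to 1
  Position 2 ('b'): new char, reset run to 1
  Position 3 ('b'): continues run of 'b', length=2
  Position 4 ('b'): continues run of 'b', length=3
  Position 5 ('b'): continues run of 'b', length=4
  Position 6 ('b'): continues run of 'b', length=5
  Position 7 ('c'): new char, reset run to 1
  Position 8 ('c'): continues run of 'c', length=2
  Position 9 ('c'): continues run of 'c', length=3
  Position 10 ('b'): new char, reset run to 1
  Position 11 ('a'): new char, reset run to 1
  Position 12 ('b'): new char, reset run to 1
  Position 13 ('c'): new char, reset run to 1
Longest run: 'b' with length 5

5


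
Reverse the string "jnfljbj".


Input: jnfljbj
Reading characters right to left:
  Position 6: 'j'
  Position 5: 'b'
  Position 4: 'j'
  Position 3: 'l'
  Position 2: 'f'
  Position 1: 'n'
  Position 0: 'j'
Reversed: jbjlfnj

jbjlfnj


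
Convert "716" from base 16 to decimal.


Input: "716" in base 16
Positional expansion:
  Digit '7' (value 7) x 16^2 = 1792
  Digit '1' (value 1) x 16^1 = 16
  Digit '6' (value 6) x 16^0 = 6
Sum = 1814

1814


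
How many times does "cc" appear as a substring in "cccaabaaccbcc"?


Searching for "cc" in "cccaabaaccbcc"
Scanning each position:
  Position 0: "cc" => MATCH
  Position 1: "cc" => MATCH
  Position 2: "ca" => no
  Position 3: "aa" => no
  Position 4: "ab" => no
  Position 5: "ba" => no
  Position 6: "aa" => no
  Position 7: "ac" => no
  Position 8: "cc" => MATCH
  Position 9: "cb" => no
  Position 10: "bc" => no
  Position 11: "cc" => MATCH
Total occurrences: 4

4


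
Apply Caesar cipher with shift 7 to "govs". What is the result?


Caesar cipher: shift "govs" by 7
  'g' (pos 6) + 7 = pos 13 = 'n'
  'o' (pos 14) + 7 = pos 21 = 'v'
  'v' (pos 21) + 7 = pos 2 = 'c'
  's' (pos 18) + 7 = pos 25 = 'z'
Result: nvcz

nvcz


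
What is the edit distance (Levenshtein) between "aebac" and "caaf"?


Computing edit distance: "aebac" -> "caaf"
DP table:
           c    a    a    f
      0    1    2    3    4
  a   1    1    1    2    3
  e   2    2    2    2    3
  b   3    3    3    3    3
  a   4    4    3    3    4
  c   5    4    4    4    4
Edit distance = dp[5][4] = 4

4


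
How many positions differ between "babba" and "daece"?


Comparing "babba" and "daece" position by position:
  Position 0: 'b' vs 'd' => DIFFER
  Position 1: 'a' vs 'a' => same
  Position 2: 'b' vs 'e' => DIFFER
  Position 3: 'b' vs 'c' => DIFFER
  Position 4: 'a' vs 'e' => DIFFER
Positions that differ: 4

4


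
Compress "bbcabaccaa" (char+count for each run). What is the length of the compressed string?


Input: bbcabaccaa
Runs:
  'b' x 2 => "b2"
  'c' x 1 => "c1"
  'a' x 1 => "a1"
  'b' x 1 => "b1"
  'a' x 1 => "a1"
  'c' x 2 => "c2"
  'a' x 2 => "a2"
Compressed: "b2c1a1b1a1c2a2"
Compressed length: 14

14


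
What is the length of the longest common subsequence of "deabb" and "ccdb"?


LCS of "deabb" and "ccdb"
DP table:
           c    c    d    b
      0    0    0    0    0
  d   0    0    0    1    1
  e   0    0    0    1    1
  a   0    0    0    1    1
  b   0    0    0    1    2
  b   0    0    0    1    2
LCS length = dp[5][4] = 2

2


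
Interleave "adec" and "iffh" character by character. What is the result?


Interleaving "adec" and "iffh":
  Position 0: 'a' from first, 'i' from second => "ai"
  Position 1: 'd' from first, 'f' from second => "df"
  Position 2: 'e' from first, 'f' from second => "ef"
  Position 3: 'c' from first, 'h' from second => "ch"
Result: aidfefch

aidfefch


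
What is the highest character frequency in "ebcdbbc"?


Input: ebcdbbc
Character counts:
  'b': 3
  'c': 2
  'd': 1
  'e': 1
Maximum frequency: 3

3


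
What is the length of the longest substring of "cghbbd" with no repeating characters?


Input: "cghbbd"
Sliding window (track last position of each char):
  Position 0 ('c'): window [0,0] length 1 -- new best
  Position 1 ('g'): window [0,1] length 2 -- new best
  Position 2 ('h'): window [0,2] length 3 -- new best
  Position 3 ('b'): window [0,3] length 4 -- new best
  Position 4 ('b'): repeat (last at 3), move window start to 4
  Position 4 ('b'): window [4,4] length 1
  Position 5 ('d'): window [4,5] length 2
Longest substring with no repeats: "cghb" with length 4

4


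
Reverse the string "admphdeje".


Input: admphdeje
Reading characters right to left:
  Position 8: 'e'
  Position 7: 'j'
  Position 6: 'e'
  Position 5: 'd'
  Position 4: 'h'
  Position 3: 'p'
  Position 2: 'm'
  Position 1: 'd'
  Position 0: 'a'
Reversed: ejedhpmda

ejedhpmda


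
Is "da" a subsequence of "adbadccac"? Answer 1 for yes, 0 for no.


Check if "da" is a subsequence of "adbadccac"
Greedy scan:
  Position 0 ('a'): no match needed
  Position 1 ('d'): matches sub[0] = 'd'
  Position 2 ('b'): no match needed
  Position 3 ('a'): matches sub[1] = 'a'
  Position 4 ('d'): no match needed
  Position 5 ('c'): no match needed
  Position 6 ('c'): no match needed
  Position 7 ('a'): no match needed
  Position 8 ('c'): no match needed
All 2 characters matched => is a subsequence

1


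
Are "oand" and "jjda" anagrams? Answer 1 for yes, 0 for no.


Strings: "oand", "jjda"
Sorted first:  adno
Sorted second: adjj
Differ at position 2: 'n' vs 'j' => not anagrams

0


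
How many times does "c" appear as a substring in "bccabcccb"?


Searching for "c" in "bccabcccb"
Scanning each position:
  Position 0: "b" => no
  Position 1: "c" => MATCH
  Position 2: "c" => MATCH
  Position 3: "a" => no
  Position 4: "b" => no
  Position 5: "c" => MATCH
  Position 6: "c" => MATCH
  Position 7: "c" => MATCH
  Position 8: "b" => no
Total occurrences: 5

5


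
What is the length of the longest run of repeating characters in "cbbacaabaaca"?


Input: "cbbacaabaaca"
Scanning for longest run:
  Position 1 ('b'): new char, reset run to 1
  Position 2 ('b'): continues run of 'b', length=2
  Position 3 ('a'): new char, reset run to 1
  Position 4 ('c'): new char, reset run to 1
  Position 5 ('a'): new char, reset run to 1
  Position 6 ('a'): continues run of 'a', length=2
  Position 7 ('b'): new char, reset run to 1
  Position 8 ('a'): new char, reset run to 1
  Position 9 ('a'): continues run of 'a', length=2
  Position 10 ('c'): new char, reset run to 1
  Position 11 ('a'): new char, reset run to 1
Longest run: 'b' with length 2

2


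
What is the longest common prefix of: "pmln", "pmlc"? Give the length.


Words: pmln, pmlc
  Position 0: all 'p' => match
  Position 1: all 'm' => match
  Position 2: all 'l' => match
  Position 3: ('n', 'c') => mismatch, stop
LCP = "pml" (length 3)

3


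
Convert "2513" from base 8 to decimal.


Input: "2513" in base 8
Positional expansion:
  Digit '2' (value 2) x 8^3 = 1024
  Digit '5' (value 5) x 8^2 = 320
  Digit '1' (value 1) x 8^1 = 8
  Digit '3' (value 3) x 8^0 = 3
Sum = 1355

1355


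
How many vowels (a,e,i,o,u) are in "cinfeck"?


Input: cinfeck
Checking each character:
  'c' at position 0: consonant
  'i' at position 1: vowel (running total: 1)
  'n' at position 2: consonant
  'f' at position 3: consonant
  'e' at position 4: vowel (running total: 2)
  'c' at position 5: consonant
  'k' at position 6: consonant
Total vowels: 2

2


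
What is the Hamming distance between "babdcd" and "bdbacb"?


Comparing "babdcd" and "bdbacb" position by position:
  Position 0: 'b' vs 'b' => same
  Position 1: 'a' vs 'd' => differ
  Position 2: 'b' vs 'b' => same
  Position 3: 'd' vs 'a' => differ
  Position 4: 'c' vs 'c' => same
  Position 5: 'd' vs 'b' => differ
Total differences (Hamming distance): 3

3


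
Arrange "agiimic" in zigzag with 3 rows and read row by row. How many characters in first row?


Zigzag "agiimic" into 3 rows:
Placing characters:
  'a' => row 0
  'g' => row 1
  'i' => row 2
  'i' => row 1
  'm' => row 0
  'i' => row 1
  'c' => row 2
Rows:
  Row 0: "am"
  Row 1: "gii"
  Row 2: "ic"
First row length: 2

2


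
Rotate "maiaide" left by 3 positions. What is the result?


Input: "maiaide", rotate left by 3
First 3 characters: "mai"
Remaining characters: "aide"
Concatenate remaining + first: "aide" + "mai" = "aidemai"

aidemai


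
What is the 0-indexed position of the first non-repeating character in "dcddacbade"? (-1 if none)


Input: dcddacbade
Character frequencies:
  'a': 2
  'b': 1
  'c': 2
  'd': 4
  'e': 1
Scanning left to right for freq == 1:
  Position 0 ('d'): freq=4, skip
  Position 1 ('c'): freq=2, skip
  Position 2 ('d'): freq=4, skip
  Position 3 ('d'): freq=4, skip
  Position 4 ('a'): freq=2, skip
  Position 5 ('c'): freq=2, skip
  Position 6 ('b'): unique! => answer = 6

6


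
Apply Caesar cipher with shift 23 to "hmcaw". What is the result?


Caesar cipher: shift "hmcaw" by 23
  'h' (pos 7) + 23 = pos 4 = 'e'
  'm' (pos 12) + 23 = pos 9 = 'j'
  'c' (pos 2) + 23 = pos 25 = 'z'
  'a' (pos 0) + 23 = pos 23 = 'x'
  'w' (pos 22) + 23 = pos 19 = 't'
Result: ejzxt

ejzxt


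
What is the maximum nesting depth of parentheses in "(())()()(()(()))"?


Input: "(())()()(()(()))"
Tracking depth:
  Position 0 '(': depth becomes 1
  Position 1 '(': depth becomes 2
  Position 2 ')': depth becomes 1
  Position 3 ')': depth becomes 0
  Position 4 '(': depth becomes 1
  Position 5 ')': depth becomes 0
  Position 6 '(': depth becomes 1
  Position 7 ')': depth becomes 0
  Position 8 '(': depth becomes 1
  Position 9 '(': depth becomes 2
  Position 10 ')': depth becomes 1
  Position 11 '(': depth becomes 2
  Position 12 '(': depth becomes 3
  Position 13 ')': depth becomes 2
  Position 14 ')': depth becomes 1
  Position 15 ')': depth becomes 0
Maximum depth reached: 3

3


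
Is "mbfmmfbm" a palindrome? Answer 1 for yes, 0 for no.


Input: mbfmmfbm
Reversed: mbfmmfbm
  Compare pos 0 ('m') with pos 7 ('m'): match
  Compare pos 1 ('b') with pos 6 ('b'): match
  Compare pos 2 ('f') with pos 5 ('f'): match
  Compare pos 3 ('m') with pos 4 ('m'): match
Result: palindrome

1


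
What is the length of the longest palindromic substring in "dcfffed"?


Input: "dcfffed"
Checking substrings for palindromes:
  [2:5] "fff" (len 3) => palindrome
  [2:4] "ff" (len 2) => palindrome
  [3:5] "ff" (len 2) => palindrome
Longest palindromic substring: "fff" with length 3

3


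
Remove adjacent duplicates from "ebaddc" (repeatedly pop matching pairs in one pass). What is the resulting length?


Input: ebaddc
Stack-based adjacent duplicate removal:
  Read 'e': push. Stack: e
  Read 'b': push. Stack: eb
  Read 'a': push. Stack: eba
  Read 'd': push. Stack: ebad
  Read 'd': matches stack top 'd' => pop. Stack: eba
  Read 'c': push. Stack: ebac
Final stack: "ebac" (length 4)

4


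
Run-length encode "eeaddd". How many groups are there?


Input: eeaddd
Scanning for consecutive runs:
  Group 1: 'e' x 2 (positions 0-1)
  Group 2: 'a' x 1 (positions 2-2)
  Group 3: 'd' x 3 (positions 3-5)
Total groups: 3

3


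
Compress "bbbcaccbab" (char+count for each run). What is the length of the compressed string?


Input: bbbcaccbab
Runs:
  'b' x 3 => "b3"
  'c' x 1 => "c1"
  'a' x 1 => "a1"
  'c' x 2 => "c2"
  'b' x 1 => "b1"
  'a' x 1 => "a1"
  'b' x 1 => "b1"
Compressed: "b3c1a1c2b1a1b1"
Compressed length: 14

14


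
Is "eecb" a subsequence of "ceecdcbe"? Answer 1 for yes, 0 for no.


Check if "eecb" is a subsequence of "ceecdcbe"
Greedy scan:
  Position 0 ('c'): no match needed
  Position 1 ('e'): matches sub[0] = 'e'
  Position 2 ('e'): matches sub[1] = 'e'
  Position 3 ('c'): matches sub[2] = 'c'
  Position 4 ('d'): no match needed
  Position 5 ('c'): no match needed
  Position 6 ('b'): matches sub[3] = 'b'
  Position 7 ('e'): no match needed
All 4 characters matched => is a subsequence

1
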